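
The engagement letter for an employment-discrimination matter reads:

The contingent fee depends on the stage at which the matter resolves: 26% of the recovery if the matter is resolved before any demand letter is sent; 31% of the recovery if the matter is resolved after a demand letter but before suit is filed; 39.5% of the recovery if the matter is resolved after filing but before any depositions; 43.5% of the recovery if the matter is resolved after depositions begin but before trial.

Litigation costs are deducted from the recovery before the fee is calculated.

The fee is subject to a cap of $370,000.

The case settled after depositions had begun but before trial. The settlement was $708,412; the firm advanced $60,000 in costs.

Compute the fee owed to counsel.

Fee base (net of costs): $708,412 − $60,000 = $648,412
The matter settled after depositions had begun but before trial, so the 43.5% rate applies.
$648,412 × 43.5% = $282,059.22
$282,059.22 is under the $370,000 cap.

$282,059.22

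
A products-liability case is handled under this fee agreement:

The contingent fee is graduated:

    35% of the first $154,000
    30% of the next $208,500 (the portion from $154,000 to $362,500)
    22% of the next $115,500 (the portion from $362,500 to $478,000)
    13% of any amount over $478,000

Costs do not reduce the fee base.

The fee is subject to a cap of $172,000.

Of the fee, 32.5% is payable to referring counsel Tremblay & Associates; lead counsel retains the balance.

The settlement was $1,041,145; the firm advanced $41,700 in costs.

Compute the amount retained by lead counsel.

$116,100.00

Fee base is the gross recovery, $1,041,145; costs are reimbursed separately.
First $154,000 at 35% = $53,900.00
Next $208,500 at 30% = $62,550.00
Next $115,500 at 22% = $25,410.00
Remaining $563,145 at 13% = $73,208.85
Fee: $53,900.00 + $62,550.00 + $25,410.00 + $73,208.85 = $215,068.85
$215,068.85 exceeds the $172,000 cap, so the fee is capped at $172,000.00.
Referral share: 32.5% of $172,000.00 = $55,900.00; lead counsel retains $172,000.00 − $55,900.00 = $116,100.00.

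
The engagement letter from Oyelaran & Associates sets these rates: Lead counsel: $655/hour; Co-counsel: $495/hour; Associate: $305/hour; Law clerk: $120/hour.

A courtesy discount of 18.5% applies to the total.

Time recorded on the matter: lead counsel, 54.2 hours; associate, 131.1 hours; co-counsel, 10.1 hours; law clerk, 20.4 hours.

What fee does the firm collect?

$67,591.21

Lead counsel: 54.2 × $655 = $35,501.00
Co-counsel: 10.1 × $495 = $4,999.50
Associate: 131.1 × $305 = $39,985.50
Law clerk: 20.4 × $120 = $2,448.00
Subtotal: $82,934.00
Less 18.5% discount: −$15,342.79
Total: $82,934.00 − $15,342.79 = $67,591.21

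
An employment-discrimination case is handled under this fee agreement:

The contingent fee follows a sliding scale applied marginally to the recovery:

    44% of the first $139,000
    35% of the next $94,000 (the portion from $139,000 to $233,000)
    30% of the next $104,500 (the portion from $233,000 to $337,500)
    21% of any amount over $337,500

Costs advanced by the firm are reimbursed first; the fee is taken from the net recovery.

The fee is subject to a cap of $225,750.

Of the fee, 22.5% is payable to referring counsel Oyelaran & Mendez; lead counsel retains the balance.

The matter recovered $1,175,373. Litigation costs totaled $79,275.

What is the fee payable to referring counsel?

Fee base (net of costs): $1,175,373 − $79,275 = $1,096,098
First $139,000 at 44% = $61,160.00
Next $94,000 at 35% = $32,900.00
Next $104,500 at 30% = $31,350.00
Remaining $758,598 at 21% = $159,305.58
Fee: $61,160.00 + $32,900.00 + $31,350.00 + $159,305.58 = $284,715.58
$284,715.58 exceeds the $225,750 cap, so the fee is capped at $225,750.00.
Referral share: 22.5% of $225,750.00 = $50,793.75; lead counsel retains $225,750.00 − $50,793.75 = $174,956.25.

$50,793.75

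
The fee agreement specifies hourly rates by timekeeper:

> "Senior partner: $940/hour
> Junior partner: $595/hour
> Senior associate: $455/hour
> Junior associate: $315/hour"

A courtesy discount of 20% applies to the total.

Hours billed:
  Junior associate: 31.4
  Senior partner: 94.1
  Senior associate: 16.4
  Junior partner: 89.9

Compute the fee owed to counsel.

$127,438.00

Senior partner: 94.1 × $940 = $88,454.00
Junior partner: 89.9 × $595 = $53,490.50
Senior associate: 16.4 × $455 = $7,462.00
Junior associate: 31.4 × $315 = $9,891.00
Subtotal: $159,297.50
Less 20% discount: −$31,859.50
Total: $159,297.50 − $31,859.50 = $127,438.00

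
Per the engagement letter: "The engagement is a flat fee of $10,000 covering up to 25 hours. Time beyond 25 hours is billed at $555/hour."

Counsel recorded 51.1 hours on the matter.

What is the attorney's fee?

Flat fee: $10,000.00
Excess hours: 51.1 − 25 = 26.1
Overrun: 26.1 × $555 = $14,485.50
Total: $10,000.00 + $14,485.50 = $24,485.50

$24,485.50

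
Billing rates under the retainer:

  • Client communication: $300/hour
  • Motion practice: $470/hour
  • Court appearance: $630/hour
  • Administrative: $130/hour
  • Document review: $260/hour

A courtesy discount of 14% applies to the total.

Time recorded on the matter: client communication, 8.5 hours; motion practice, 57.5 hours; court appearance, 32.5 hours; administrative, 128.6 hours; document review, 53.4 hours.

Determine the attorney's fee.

$69,360.72

Client communication: 8.5 × $300 = $2,550.00
Motion practice: 57.5 × $470 = $27,025.00
Court appearance: 32.5 × $630 = $20,475.00
Administrative: 128.6 × $130 = $16,718.00
Document review: 53.4 × $260 = $13,884.00
Subtotal: $80,652.00
Less 14% discount: −$11,291.28
Total: $80,652.00 − $11,291.28 = $69,360.72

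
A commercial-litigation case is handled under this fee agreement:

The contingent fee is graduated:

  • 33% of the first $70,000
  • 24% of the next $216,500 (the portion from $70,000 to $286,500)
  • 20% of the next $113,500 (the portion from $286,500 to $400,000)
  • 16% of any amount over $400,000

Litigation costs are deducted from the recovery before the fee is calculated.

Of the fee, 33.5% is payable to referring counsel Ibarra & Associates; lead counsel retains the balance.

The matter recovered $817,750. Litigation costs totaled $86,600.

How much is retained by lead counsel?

$100,244.76

Fee base (net of costs): $817,750 − $86,600 = $731,150
First $70,000 at 33% = $23,100.00
Next $216,500 at 24% = $51,960.00
Next $113,500 at 20% = $22,700.00
Remaining $331,150 at 16% = $52,984.00
Fee: $23,100.00 + $51,960.00 + $22,700.00 + $52,984.00 = $150,744.00
Referral share: 33.5% of $150,744.00 = $50,499.24; lead counsel retains $150,744.00 − $50,499.24 = $100,244.76.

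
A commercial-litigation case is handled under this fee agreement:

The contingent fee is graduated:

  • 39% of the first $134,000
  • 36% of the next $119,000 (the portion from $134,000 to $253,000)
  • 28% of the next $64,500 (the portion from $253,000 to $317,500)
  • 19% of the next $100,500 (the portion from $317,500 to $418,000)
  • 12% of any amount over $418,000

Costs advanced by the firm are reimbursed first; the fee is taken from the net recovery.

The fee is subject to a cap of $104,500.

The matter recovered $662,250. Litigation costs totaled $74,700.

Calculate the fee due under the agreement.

Fee base (net of costs): $662,250 − $74,700 = $587,550
First $134,000 at 39% = $52,260.00
Next $119,000 at 36% = $42,840.00
Next $64,500 at 28% = $18,060.00
Next $100,500 at 19% = $19,095.00
Remaining $169,550 at 12% = $20,346.00
Fee: $52,260.00 + $42,840.00 + $18,060.00 + $19,095.00 + $20,346.00 = $152,601.00
$152,601.00 exceeds the $104,500 cap, so the fee is capped at $104,500.00.

$104,500.00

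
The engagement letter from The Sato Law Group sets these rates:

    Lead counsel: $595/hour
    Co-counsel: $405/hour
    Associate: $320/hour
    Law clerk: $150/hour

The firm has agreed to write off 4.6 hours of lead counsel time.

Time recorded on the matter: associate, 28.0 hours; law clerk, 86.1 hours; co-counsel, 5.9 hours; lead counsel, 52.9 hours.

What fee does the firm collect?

$53,003.00

Lead counsel: 52.9 × $595 = $31,475.50
Co-counsel: 5.9 × $405 = $2,389.50
Associate: 28.0 × $320 = $8,960.00
Law clerk: 86.1 × $150 = $12,915.00
Subtotal: $55,740.00
Write-off: 4.6 × $595 = $2,737.00
Total: $55,740.00 − $2,737.00 = $53,003.00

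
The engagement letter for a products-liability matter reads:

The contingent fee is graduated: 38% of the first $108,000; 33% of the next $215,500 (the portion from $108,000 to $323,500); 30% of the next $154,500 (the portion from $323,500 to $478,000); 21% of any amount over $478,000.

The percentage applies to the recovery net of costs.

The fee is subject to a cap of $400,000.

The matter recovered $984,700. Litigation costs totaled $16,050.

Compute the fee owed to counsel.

$261,541.50

Fee base (net of costs): $984,700 − $16,050 = $968,650
First $108,000 at 38% = $41,040.00
Next $215,500 at 33% = $71,115.00
Next $154,500 at 30% = $46,350.00
Remaining $490,650 at 21% = $103,036.50
Fee: $41,040.00 + $71,115.00 + $46,350.00 + $103,036.50 = $261,541.50
$261,541.50 is under the $400,000 cap.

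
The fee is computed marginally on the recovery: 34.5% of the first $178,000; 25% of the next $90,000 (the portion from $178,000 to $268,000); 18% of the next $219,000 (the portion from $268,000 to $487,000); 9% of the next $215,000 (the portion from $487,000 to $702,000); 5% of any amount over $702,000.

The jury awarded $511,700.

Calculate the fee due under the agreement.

$125,553.00

First $178,000 at 34.5% = $61,410.00
Next $90,000 at 25% = $22,500.00
Next $219,000 at 18% = $39,420.00
Remaining $24,700 at 9% = $2,223.00
Fee: $61,410.00 + $22,500.00 + $39,420.00 + $2,223.00 = $125,553.00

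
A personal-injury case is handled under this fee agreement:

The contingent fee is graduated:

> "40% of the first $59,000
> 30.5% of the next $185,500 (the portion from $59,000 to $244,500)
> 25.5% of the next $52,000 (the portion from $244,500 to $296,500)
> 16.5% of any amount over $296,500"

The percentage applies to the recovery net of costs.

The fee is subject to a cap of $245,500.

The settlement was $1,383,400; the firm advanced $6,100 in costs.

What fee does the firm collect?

$245,500.00

Fee base (net of costs): $1,383,400 − $6,100 = $1,377,300
First $59,000 at 40% = $23,600.00
Next $185,500 at 30.5% = $56,577.50
Next $52,000 at 25.5% = $13,260.00
Remaining $1,080,800 at 16.5% = $178,332.00
Fee: $23,600.00 + $56,577.50 + $13,260.00 + $178,332.00 = $271,769.50
$271,769.50 exceeds the $245,500 cap, so the fee is capped at $245,500.00.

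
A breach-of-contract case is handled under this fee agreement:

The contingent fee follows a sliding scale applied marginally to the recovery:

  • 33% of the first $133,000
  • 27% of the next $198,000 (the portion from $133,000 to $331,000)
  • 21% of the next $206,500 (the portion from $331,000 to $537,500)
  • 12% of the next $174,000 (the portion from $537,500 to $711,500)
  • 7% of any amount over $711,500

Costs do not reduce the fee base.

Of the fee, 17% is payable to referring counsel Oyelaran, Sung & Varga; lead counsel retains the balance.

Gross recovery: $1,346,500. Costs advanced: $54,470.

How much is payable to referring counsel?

$35,027.65

Fee base is the gross recovery, $1,346,500; costs are reimbursed separately.
First $133,000 at 33% = $43,890.00
Next $198,000 at 27% = $53,460.00
Next $206,500 at 21% = $43,365.00
Next $174,000 at 12% = $20,880.00
Remaining $635,000 at 7% = $44,450.00
Fee: $43,890.00 + $53,460.00 + $43,365.00 + $20,880.00 + $44,450.00 = $206,045.00
Referral share: 17% of $206,045.00 = $35,027.65; lead counsel retains $206,045.00 − $35,027.65 = $171,017.35.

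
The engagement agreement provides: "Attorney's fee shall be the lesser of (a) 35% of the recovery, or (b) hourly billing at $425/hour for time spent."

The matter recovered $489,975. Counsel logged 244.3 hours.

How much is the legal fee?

$103,827.50

(a) 35% of $489,975 = $171,491.25
(b) 244.3 × $425 = $103,827.50
The lesser is (b): $103,827.50.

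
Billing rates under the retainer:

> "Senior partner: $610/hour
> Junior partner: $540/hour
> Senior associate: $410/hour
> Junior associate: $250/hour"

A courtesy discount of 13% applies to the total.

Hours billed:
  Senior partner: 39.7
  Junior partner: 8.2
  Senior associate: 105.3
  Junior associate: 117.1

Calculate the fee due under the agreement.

Senior partner: 39.7 × $610 = $24,217.00
Junior partner: 8.2 × $540 = $4,428.00
Senior associate: 105.3 × $410 = $43,173.00
Junior associate: 117.1 × $250 = $29,275.00
Subtotal: $101,093.00
Less 13% discount: −$13,142.09
Total: $101,093.00 − $13,142.09 = $87,950.91

$87,950.91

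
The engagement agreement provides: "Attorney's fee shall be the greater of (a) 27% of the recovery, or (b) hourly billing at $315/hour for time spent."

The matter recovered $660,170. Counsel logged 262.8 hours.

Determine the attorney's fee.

$178,245.90

(a) 27% of $660,170 = $178,245.90
(b) 262.8 × $315 = $82,782.00
The greater is (a): $178,245.90.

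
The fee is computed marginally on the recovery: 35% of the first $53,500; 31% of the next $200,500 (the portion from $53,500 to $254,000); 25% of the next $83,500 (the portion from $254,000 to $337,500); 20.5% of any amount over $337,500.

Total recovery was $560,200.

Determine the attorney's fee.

First $53,500 at 35% = $18,725.00
Next $200,500 at 31% = $62,155.00
Next $83,500 at 25% = $20,875.00
Remaining $222,700 at 20.5% = $45,653.50
Fee: $18,725.00 + $62,155.00 + $20,875.00 + $45,653.50 = $147,408.50

$147,408.50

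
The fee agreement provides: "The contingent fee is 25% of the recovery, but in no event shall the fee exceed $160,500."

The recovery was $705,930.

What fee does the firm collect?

25% of $705,930 = $176,482.50
That exceeds the $160,500 cap, so the fee is capped at $160,500.

$160,500.00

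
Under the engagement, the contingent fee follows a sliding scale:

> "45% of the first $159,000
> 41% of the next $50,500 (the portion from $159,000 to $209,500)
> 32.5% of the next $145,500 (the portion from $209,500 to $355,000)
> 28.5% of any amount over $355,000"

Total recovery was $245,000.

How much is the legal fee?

First $159,000 at 45% = $71,550.00
Next $50,500 at 41% = $20,705.00
Remaining $35,500 at 32.5% = $11,537.50
Fee: $71,550.00 + $20,705.00 + $11,537.50 = $103,792.50

$103,792.50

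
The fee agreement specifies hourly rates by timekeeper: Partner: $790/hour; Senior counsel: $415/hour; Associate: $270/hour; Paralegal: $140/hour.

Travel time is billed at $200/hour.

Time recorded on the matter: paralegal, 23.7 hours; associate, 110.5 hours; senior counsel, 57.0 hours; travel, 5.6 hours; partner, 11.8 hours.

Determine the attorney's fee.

$67,250.00

Partner: 11.8 × $790 = $9,322.00
Senior counsel: 57.0 × $415 = $23,655.00
Associate: 110.5 × $270 = $29,835.00
Paralegal: 23.7 × $140 = $3,318.00
Subtotal: $9,322.00 + $23,655.00 + $29,835.00 + $3,318.00 = $66,130.00
Travel: 5.6 × $200 = $1,120.00
Total: $66,130.00 + $1,120.00 = $67,250.00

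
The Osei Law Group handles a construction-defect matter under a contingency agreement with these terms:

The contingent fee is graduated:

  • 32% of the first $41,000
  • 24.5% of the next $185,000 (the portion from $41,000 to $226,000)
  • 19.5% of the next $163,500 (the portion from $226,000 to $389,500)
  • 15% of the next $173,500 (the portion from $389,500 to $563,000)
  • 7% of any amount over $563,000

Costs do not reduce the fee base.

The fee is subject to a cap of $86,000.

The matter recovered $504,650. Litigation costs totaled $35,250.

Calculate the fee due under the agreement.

Fee base is the gross recovery, $504,650; costs are reimbursed separately.
First $41,000 at 32% = $13,120.00
Next $185,000 at 24.5% = $45,325.00
Next $163,500 at 19.5% = $31,882.50
Remaining $115,150 at 15% = $17,272.50
Fee: $13,120.00 + $45,325.00 + $31,882.50 + $17,272.50 = $107,600.00
$107,600.00 exceeds the $86,000 cap, so the fee is capped at $86,000.00.

$86,000.00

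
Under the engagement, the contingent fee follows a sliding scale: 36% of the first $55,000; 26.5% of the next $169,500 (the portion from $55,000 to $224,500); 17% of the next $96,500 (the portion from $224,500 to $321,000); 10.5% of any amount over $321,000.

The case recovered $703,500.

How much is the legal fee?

First $55,000 at 36% = $19,800.00
Next $169,500 at 26.5% = $44,917.50
Next $96,500 at 17% = $16,405.00
Remaining $382,500 at 10.5% = $40,162.50
Fee: $19,800.00 + $44,917.50 + $16,405.00 + $40,162.50 = $121,285.00

$121,285.00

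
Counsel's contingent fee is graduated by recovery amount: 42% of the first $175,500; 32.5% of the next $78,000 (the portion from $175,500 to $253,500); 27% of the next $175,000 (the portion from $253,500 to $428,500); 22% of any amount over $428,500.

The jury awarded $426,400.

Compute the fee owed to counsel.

$145,743.00

First $175,500 at 42% = $73,710.00
Next $78,000 at 32.5% = $25,350.00
Remaining $172,900 at 27% = $46,683.00
Fee: $73,710.00 + $25,350.00 + $46,683.00 = $145,743.00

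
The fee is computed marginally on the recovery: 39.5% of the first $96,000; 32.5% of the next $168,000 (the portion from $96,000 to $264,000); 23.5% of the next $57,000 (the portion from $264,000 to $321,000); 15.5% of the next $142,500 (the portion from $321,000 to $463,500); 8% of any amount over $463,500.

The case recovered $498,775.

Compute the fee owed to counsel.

$130,824.50

First $96,000 at 39.5% = $37,920.00
Next $168,000 at 32.5% = $54,600.00
Next $57,000 at 23.5% = $13,395.00
Next $142,500 at 15.5% = $22,087.50
Remaining $35,275 at 8% = $2,822.00
Fee: $37,920.00 + $54,600.00 + $13,395.00 + $22,087.50 + $2,822.00 = $130,824.50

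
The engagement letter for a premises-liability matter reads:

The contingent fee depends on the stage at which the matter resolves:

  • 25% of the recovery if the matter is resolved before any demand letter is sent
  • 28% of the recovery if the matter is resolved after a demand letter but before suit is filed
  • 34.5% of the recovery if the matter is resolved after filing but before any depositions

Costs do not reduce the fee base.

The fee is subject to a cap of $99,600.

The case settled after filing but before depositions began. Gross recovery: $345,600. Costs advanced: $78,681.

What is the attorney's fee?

Fee base is the gross recovery, $345,600; costs are reimbursed separately.
The matter settled after filing but before depositions began, so the 34.5% rate applies.
$345,600 × 34.5% = $119,232.00
$119,232.00 exceeds the $99,600 cap, so the fee is capped at $99,600.00.

$99,600.00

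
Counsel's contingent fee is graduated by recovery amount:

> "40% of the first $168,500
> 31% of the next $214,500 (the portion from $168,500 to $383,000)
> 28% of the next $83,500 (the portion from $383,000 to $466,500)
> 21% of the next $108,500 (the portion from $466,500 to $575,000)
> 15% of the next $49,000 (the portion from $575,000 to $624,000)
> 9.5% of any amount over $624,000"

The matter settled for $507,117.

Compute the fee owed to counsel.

$165,804.57

First $168,500 at 40% = $67,400.00
Next $214,500 at 31% = $66,495.00
Next $83,500 at 28% = $23,380.00
Remaining $40,617 at 21% = $8,529.57
Fee: $67,400.00 + $66,495.00 + $23,380.00 + $8,529.57 = $165,804.57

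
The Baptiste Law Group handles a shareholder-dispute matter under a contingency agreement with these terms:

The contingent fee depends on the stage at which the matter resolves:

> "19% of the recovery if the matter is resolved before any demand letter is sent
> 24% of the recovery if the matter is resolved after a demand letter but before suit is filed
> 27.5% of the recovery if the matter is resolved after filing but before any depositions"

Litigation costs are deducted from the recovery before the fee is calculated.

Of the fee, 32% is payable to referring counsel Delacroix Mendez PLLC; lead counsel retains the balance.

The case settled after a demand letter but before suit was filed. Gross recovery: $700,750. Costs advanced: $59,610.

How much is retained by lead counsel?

$104,634.05

Fee base (net of costs): $700,750 − $59,610 = $641,140
The matter settled after a demand letter but before suit was filed, so the 24% rate applies.
$641,140 × 24% = $153,873.60
Referral share: 32% of $153,873.60 = $49,239.55; lead counsel retains $153,873.60 − $49,239.55 = $104,634.05.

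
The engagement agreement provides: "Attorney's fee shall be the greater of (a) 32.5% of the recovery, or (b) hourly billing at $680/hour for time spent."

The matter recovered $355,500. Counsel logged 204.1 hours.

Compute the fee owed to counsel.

(a) 32.5% of $355,500 = $115,537.50
(b) 204.1 × $680 = $138,788.00
The greater is (b): $138,788.00.

$138,788.00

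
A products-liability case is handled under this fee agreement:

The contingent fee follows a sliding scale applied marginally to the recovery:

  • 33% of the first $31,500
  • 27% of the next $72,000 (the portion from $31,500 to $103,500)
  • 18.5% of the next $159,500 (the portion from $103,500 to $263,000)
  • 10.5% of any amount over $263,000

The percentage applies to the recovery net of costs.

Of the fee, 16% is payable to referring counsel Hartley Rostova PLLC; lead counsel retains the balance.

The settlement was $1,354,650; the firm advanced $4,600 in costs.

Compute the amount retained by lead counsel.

Fee base (net of costs): $1,354,650 − $4,600 = $1,350,050
First $31,500 at 33% = $10,395.00
Next $72,000 at 27% = $19,440.00
Next $159,500 at 18.5% = $29,507.50
Remaining $1,087,050 at 10.5% = $114,140.25
Fee: $10,395.00 + $19,440.00 + $29,507.50 + $114,140.25 = $173,482.75
Referral share: 16% of $173,482.75 = $27,757.24; lead counsel retains $173,482.75 − $27,757.24 = $145,725.51.

$145,725.51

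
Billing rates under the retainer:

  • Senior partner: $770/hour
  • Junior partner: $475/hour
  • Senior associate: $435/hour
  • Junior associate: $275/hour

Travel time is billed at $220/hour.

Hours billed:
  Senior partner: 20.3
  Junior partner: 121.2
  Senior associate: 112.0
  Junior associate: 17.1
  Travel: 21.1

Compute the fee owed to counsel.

Senior partner: 20.3 × $770 = $15,631.00
Junior partner: 121.2 × $475 = $57,570.00
Senior associate: 112.0 × $435 = $48,720.00
Junior associate: 17.1 × $275 = $4,702.50
Subtotal: $15,631.00 + $57,570.00 + $48,720.00 + $4,702.50 = $126,623.50
Travel: 21.1 × $220 = $4,642.00
Total: $126,623.50 + $4,642.00 = $131,265.50

$131,265.50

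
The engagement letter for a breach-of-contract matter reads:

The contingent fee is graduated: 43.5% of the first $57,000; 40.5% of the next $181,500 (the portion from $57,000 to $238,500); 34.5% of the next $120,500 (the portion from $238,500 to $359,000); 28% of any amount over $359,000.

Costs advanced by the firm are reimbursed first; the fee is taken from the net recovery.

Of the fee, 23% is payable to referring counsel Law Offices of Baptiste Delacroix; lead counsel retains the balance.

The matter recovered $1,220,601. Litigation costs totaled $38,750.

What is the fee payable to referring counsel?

$85,162.85

Fee base (net of costs): $1,220,601 − $38,750 = $1,181,851
First $57,000 at 43.5% = $24,795.00
Next $181,500 at 40.5% = $73,507.50
Next $120,500 at 34.5% = $41,572.50
Remaining $822,851 at 28% = $230,398.28
Fee: $24,795.00 + $73,507.50 + $41,572.50 + $230,398.28 = $370,273.28
Referral share: 23% of $370,273.28 = $85,162.85; lead counsel retains $370,273.28 − $85,162.85 = $285,110.43.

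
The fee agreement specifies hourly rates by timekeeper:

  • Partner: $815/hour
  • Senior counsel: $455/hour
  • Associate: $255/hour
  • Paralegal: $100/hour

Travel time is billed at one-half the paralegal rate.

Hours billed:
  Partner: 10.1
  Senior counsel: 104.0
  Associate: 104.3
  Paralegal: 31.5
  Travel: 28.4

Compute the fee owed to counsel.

$86,718.00

Partner: 10.1 × $815 = $8,231.50
Senior counsel: 104.0 × $455 = $47,320.00
Associate: 104.3 × $255 = $26,596.50
Paralegal: 31.5 × $100 = $3,150.00
Subtotal: $8,231.50 + $47,320.00 + $26,596.50 + $3,150.00 = $85,298.00
Travel: 28.4 × ($100 ÷ 2) = 28.4 × $50.00 = $1,420.00
Total: $85,298.00 + $1,420.00 = $86,718.00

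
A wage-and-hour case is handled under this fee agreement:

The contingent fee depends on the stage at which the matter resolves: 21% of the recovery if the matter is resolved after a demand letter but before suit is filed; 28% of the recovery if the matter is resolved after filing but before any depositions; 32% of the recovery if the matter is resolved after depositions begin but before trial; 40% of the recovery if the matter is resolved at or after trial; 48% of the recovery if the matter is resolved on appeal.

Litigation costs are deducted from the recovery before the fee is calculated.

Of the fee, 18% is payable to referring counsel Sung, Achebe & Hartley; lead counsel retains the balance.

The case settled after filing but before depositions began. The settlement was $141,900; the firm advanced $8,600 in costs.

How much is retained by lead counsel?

Fee base (net of costs): $141,900 − $8,600 = $133,300
The matter settled after filing but before depositions began, so the 28% rate applies.
$133,300 × 28% = $37,324.00
Referral share: 18% of $37,324.00 = $6,718.32; lead counsel retains $37,324.00 − $6,718.32 = $30,605.68.

$30,605.68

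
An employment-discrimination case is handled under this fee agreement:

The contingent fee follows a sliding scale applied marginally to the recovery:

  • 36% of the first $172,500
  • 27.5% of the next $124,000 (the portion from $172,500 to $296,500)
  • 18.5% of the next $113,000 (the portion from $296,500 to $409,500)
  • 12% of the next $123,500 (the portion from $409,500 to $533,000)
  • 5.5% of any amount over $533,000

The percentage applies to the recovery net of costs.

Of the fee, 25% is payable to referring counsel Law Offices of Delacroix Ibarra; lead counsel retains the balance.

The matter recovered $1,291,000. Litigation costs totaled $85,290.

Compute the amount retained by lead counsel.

$126,693.04

Fee base (net of costs): $1,291,000 − $85,290 = $1,205,710
First $172,500 at 36% = $62,100.00
Next $124,000 at 27.5% = $34,100.00
Next $113,000 at 18.5% = $20,905.00
Next $123,500 at 12% = $14,820.00
Remaining $672,710 at 5.5% = $36,999.05
Fee: $62,100.00 + $34,100.00 + $20,905.00 + $14,820.00 + $36,999.05 = $168,924.05
Referral share: 25% of $168,924.05 = $42,231.01; lead counsel retains $168,924.05 − $42,231.01 = $126,693.04.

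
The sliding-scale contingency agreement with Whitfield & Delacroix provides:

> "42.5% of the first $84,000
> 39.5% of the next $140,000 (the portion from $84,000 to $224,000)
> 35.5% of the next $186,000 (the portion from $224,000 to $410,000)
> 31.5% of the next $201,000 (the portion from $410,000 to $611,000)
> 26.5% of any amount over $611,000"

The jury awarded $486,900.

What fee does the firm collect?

$181,253.50

First $84,000 at 42.5% = $35,700.00
Next $140,000 at 39.5% = $55,300.00
Next $186,000 at 35.5% = $66,030.00
Remaining $76,900 at 31.5% = $24,223.50
Fee: $35,700.00 + $55,300.00 + $66,030.00 + $24,223.50 = $181,253.50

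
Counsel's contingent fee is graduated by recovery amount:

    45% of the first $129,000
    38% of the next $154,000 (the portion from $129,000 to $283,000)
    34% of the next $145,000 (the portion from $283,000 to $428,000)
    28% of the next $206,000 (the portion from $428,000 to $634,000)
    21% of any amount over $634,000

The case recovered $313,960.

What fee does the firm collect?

First $129,000 at 45% = $58,050.00
Next $154,000 at 38% = $58,520.00
Remaining $30,960 at 34% = $10,526.40
Fee: $58,050.00 + $58,520.00 + $10,526.40 = $127,096.40

$127,096.40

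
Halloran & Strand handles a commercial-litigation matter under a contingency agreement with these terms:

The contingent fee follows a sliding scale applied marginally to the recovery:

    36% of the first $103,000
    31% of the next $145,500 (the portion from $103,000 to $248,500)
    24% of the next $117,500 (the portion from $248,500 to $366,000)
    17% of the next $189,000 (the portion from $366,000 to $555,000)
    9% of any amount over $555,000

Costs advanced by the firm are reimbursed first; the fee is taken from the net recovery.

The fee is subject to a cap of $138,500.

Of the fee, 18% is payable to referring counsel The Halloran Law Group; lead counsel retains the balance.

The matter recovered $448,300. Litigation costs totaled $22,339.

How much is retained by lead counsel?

$98,874.26

Fee base (net of costs): $448,300 − $22,339 = $425,961
First $103,000 at 36% = $37,080.00
Next $145,500 at 31% = $45,105.00
Next $117,500 at 24% = $28,200.00
Remaining $59,961 at 17% = $10,193.37
Fee: $37,080.00 + $45,105.00 + $28,200.00 + $10,193.37 = $120,578.37
$120,578.37 is under the $138,500 cap.
Referral share: 18% of $120,578.37 = $21,704.11; lead counsel retains $120,578.37 − $21,704.11 = $98,874.26.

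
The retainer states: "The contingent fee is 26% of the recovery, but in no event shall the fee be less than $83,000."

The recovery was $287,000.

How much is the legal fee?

26% of $287,000 = $74,620.00
That is below the $83,000 minimum, so the minimum applies.

$83,000.00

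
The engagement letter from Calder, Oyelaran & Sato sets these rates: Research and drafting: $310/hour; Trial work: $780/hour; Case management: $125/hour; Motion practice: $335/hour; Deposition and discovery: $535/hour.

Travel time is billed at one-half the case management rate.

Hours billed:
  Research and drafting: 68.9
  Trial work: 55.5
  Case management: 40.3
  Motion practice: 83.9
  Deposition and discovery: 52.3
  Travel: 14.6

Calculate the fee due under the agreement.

$126,686.00

Research and drafting: 68.9 × $310 = $21,359.00
Trial work: 55.5 × $780 = $43,290.00
Case management: 40.3 × $125 = $5,037.50
Motion practice: 83.9 × $335 = $28,106.50
Deposition and discovery: 52.3 × $535 = $27,980.50
Subtotal: $21,359.00 + $43,290.00 + $5,037.50 + $28,106.50 + $27,980.50 = $125,773.50
Travel: 14.6 × ($125 ÷ 2) = 14.6 × $62.50 = $912.50
Total: $125,773.50 + $912.50 = $126,686.00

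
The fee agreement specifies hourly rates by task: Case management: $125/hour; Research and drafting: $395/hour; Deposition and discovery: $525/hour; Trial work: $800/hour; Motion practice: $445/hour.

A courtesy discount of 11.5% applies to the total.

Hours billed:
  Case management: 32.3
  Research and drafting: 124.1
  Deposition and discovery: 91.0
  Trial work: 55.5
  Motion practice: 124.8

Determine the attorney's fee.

$177,679.68

Case management: 32.3 × $125 = $4,037.50
Research and drafting: 124.1 × $395 = $49,019.50
Deposition and discovery: 91.0 × $525 = $47,775.00
Trial work: 55.5 × $800 = $44,400.00
Motion practice: 124.8 × $445 = $55,536.00
Subtotal: $200,768.00
Less 11.5% discount: −$23,088.32
Total: $200,768.00 − $23,088.32 = $177,679.68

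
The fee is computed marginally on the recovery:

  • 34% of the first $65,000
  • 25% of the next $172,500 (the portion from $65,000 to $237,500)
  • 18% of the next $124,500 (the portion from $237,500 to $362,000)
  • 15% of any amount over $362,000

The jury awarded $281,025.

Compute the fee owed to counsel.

First $65,000 at 34% = $22,100.00
Next $172,500 at 25% = $43,125.00
Remaining $43,525 at 18% = $7,834.50
Fee: $22,100.00 + $43,125.00 + $7,834.50 = $73,059.50

$73,059.50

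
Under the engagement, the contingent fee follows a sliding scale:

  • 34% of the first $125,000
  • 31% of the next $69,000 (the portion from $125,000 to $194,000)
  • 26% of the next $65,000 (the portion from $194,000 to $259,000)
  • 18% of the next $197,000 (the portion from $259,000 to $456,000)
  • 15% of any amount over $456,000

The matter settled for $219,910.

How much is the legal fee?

$70,626.60

First $125,000 at 34% = $42,500.00
Next $69,000 at 31% = $21,390.00
Remaining $25,910 at 26% = $6,736.60
Fee: $42,500.00 + $21,390.00 + $6,736.60 = $70,626.60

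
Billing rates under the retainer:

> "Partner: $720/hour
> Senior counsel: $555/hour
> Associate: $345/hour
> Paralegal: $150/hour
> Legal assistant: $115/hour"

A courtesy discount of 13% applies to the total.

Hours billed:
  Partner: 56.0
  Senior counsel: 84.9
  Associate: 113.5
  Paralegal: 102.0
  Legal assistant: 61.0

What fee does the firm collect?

Partner: 56.0 × $720 = $40,320.00
Senior counsel: 84.9 × $555 = $47,119.50
Associate: 113.5 × $345 = $39,157.50
Paralegal: 102.0 × $150 = $15,300.00
Legal assistant: 61.0 × $115 = $7,015.00
Subtotal: $148,912.00
Less 13% discount: −$19,358.56
Total: $148,912.00 − $19,358.56 = $129,553.44

$129,553.44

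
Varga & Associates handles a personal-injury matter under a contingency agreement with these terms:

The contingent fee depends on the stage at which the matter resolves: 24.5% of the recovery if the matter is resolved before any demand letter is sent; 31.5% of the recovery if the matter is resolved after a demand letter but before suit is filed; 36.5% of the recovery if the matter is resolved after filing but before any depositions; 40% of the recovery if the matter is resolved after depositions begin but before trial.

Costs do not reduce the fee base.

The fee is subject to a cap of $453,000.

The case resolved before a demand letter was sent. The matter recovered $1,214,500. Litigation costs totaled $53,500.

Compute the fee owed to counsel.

Fee base is the gross recovery, $1,214,500; costs are reimbursed separately.
The matter resolved before a demand letter was sent, so the 24.5% rate applies.
$1,214,500 × 24.5% = $297,552.50
$297,552.50 is under the $453,000 cap.

$297,552.50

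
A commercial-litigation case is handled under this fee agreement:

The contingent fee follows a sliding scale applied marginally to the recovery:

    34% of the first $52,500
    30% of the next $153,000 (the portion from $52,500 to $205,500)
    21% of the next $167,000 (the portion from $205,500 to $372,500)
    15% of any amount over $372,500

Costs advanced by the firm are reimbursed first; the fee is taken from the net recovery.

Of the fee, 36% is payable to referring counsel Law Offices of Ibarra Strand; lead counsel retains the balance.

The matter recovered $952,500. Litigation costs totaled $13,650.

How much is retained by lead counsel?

Fee base (net of costs): $952,500 − $13,650 = $938,850
First $52,500 at 34% = $17,850.00
Next $153,000 at 30% = $45,900.00
Next $167,000 at 21% = $35,070.00
Remaining $566,350 at 15% = $84,952.50
Fee: $17,850.00 + $45,900.00 + $35,070.00 + $84,952.50 = $183,772.50
Referral share: 36% of $183,772.50 = $66,158.10; lead counsel retains $183,772.50 − $66,158.10 = $117,614.40.

$117,614.40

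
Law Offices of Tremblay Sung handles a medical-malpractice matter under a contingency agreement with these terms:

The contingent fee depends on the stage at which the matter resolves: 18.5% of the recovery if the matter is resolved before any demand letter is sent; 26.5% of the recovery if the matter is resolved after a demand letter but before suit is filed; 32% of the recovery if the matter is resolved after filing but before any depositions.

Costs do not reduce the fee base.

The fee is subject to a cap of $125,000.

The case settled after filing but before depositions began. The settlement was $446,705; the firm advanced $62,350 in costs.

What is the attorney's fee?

$125,000.00

Fee base is the gross recovery, $446,705; costs are reimbursed separately.
The matter settled after filing but before depositions began, so the 32% rate applies.
$446,705 × 32% = $142,945.60
$142,945.60 exceeds the $125,000 cap, so the fee is capped at $125,000.00.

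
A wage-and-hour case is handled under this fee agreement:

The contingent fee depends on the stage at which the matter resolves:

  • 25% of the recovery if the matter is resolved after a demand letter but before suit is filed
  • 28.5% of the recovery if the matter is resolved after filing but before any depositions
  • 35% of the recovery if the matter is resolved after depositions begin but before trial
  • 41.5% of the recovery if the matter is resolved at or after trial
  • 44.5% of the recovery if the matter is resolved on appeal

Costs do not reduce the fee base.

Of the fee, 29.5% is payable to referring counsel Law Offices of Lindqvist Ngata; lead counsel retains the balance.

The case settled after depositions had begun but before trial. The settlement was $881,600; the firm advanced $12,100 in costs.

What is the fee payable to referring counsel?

Fee base is the gross recovery, $881,600; costs are reimbursed separately.
The matter settled after depositions had begun but before trial, so the 35% rate applies.
$881,600 × 35% = $308,560.00
Referral share: 29.5% of $308,560.00 = $91,025.20; lead counsel retains $308,560.00 − $91,025.20 = $217,534.80.

$91,025.20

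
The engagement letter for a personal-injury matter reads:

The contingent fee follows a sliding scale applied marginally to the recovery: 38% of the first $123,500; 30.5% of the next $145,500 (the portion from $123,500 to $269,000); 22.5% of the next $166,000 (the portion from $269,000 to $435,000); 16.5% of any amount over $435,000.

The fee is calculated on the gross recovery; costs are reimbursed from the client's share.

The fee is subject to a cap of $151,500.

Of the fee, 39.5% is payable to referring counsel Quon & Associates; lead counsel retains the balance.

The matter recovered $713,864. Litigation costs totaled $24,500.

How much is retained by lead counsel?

$91,657.50

Fee base is the gross recovery, $713,864; costs are reimbursed separately.
First $123,500 at 38% = $46,930.00
Next $145,500 at 30.5% = $44,377.50
Next $166,000 at 22.5% = $37,350.00
Remaining $278,864 at 16.5% = $46,012.56
Fee: $46,930.00 + $44,377.50 + $37,350.00 + $46,012.56 = $174,670.06
$174,670.06 exceeds the $151,500 cap, so the fee is capped at $151,500.00.
Referral share: 39.5% of $151,500.00 = $59,842.50; lead counsel retains $151,500.00 − $59,842.50 = $91,657.50.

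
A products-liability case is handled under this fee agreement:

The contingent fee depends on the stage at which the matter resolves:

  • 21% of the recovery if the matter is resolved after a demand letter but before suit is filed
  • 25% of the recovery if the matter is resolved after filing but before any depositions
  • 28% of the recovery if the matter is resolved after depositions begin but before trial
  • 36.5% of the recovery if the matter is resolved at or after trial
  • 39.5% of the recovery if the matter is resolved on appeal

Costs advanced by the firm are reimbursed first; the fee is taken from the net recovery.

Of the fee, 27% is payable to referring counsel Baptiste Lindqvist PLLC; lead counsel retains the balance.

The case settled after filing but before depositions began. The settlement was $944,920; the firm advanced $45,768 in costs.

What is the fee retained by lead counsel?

$164,095.24

Fee base (net of costs): $944,920 − $45,768 = $899,152
The matter settled after filing but before depositions began, so the 25% rate applies.
$899,152 × 25% = $224,788.00
Referral share: 27% of $224,788.00 = $60,692.76; lead counsel retains $224,788.00 − $60,692.76 = $164,095.24.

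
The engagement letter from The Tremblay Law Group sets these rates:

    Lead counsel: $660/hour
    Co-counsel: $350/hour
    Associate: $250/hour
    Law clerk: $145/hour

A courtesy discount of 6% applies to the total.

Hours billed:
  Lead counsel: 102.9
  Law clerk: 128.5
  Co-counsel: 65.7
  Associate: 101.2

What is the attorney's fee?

Lead counsel: 102.9 × $660 = $67,914.00
Co-counsel: 65.7 × $350 = $22,995.00
Associate: 101.2 × $250 = $25,300.00
Law clerk: 128.5 × $145 = $18,632.50
Subtotal: $134,841.50
Less 6% discount: −$8,090.49
Total: $134,841.50 − $8,090.49 = $126,751.01

$126,751.01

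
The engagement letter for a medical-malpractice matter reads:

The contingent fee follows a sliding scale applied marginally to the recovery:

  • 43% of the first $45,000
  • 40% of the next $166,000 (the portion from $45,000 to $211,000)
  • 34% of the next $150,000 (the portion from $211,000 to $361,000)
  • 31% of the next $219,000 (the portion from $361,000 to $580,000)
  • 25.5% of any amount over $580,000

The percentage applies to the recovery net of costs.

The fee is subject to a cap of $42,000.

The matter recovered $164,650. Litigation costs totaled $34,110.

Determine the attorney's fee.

$42,000.00

Fee base (net of costs): $164,650 − $34,110 = $130,540
First $45,000 at 43% = $19,350.00
Remaining $85,540 at 40% = $34,216.00
Fee: $19,350.00 + $34,216.00 = $53,566.00
$53,566.00 exceeds the $42,000 cap, so the fee is capped at $42,000.00.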